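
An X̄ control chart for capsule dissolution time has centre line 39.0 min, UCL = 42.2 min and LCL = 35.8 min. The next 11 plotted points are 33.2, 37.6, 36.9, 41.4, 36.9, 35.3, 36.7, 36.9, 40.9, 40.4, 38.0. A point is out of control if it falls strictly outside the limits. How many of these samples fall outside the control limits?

2

Compare each point to [35.8, 42.2]: sample 1 = 33.2 < LCL; sample 6 = 35.3 < LCL.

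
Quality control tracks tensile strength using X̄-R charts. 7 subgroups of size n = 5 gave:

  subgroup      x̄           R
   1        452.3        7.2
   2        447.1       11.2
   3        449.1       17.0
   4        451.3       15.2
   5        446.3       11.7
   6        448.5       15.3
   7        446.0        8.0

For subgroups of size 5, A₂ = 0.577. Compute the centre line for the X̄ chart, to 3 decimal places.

X̄̄ = (452.3 + 447.1 + 449.1 + 451.3 + 446.3 + 448.5 + 446.0) / 7 = 3140.6000 / 7 = 448.6571
CL = X̄̄ = 448.6571

448.657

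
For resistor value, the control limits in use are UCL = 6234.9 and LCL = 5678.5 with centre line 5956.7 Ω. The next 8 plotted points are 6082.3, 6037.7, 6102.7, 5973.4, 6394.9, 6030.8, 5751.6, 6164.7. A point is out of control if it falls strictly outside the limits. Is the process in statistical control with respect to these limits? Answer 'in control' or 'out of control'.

Compare each point to [5678.5, 6234.9]: sample 5 = 6394.9 > UCL.

out of control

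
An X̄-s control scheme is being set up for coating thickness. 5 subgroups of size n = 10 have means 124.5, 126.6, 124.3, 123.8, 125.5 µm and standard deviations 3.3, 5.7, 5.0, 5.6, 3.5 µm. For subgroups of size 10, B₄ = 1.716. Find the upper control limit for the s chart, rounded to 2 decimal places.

7.93

s̄ = (3.3 + 5.7 + 5.0 + 5.6 + 3.5) / 5 = 4.6200
UCL_s = B₄·s̄ = 1.716 × 4.6200 = 7.9279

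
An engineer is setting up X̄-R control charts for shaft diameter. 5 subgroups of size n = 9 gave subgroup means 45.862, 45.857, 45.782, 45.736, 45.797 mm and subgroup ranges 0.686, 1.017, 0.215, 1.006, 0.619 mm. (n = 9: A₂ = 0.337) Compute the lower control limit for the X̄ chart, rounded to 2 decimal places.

45.57

X̄̄ = (45.862 + 45.857 + 45.782 + 45.736 + 45.797) / 5 = 229.0340 / 5 = 45.8068
R̄ = (0.686 + 1.017 + 0.215 + 1.006 + 0.619) / 5 = 3.5430 / 5 = 0.7086
LCL = X̄̄ − A₂·R̄ = 45.8068 − 0.337 × 0.7086 = 45.5680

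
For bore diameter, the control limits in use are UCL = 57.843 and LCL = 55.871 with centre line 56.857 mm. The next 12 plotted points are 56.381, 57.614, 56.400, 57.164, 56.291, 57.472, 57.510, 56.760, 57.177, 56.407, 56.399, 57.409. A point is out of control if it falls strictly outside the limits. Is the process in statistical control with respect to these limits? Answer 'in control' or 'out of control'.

in control

All 12 points lie within [55.871, 57.843].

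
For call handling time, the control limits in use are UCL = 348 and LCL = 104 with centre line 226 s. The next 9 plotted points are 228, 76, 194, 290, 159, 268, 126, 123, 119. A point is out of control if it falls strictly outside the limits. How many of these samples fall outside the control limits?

Compare each point to [104, 348]: sample 2 = 76 < LCL.

1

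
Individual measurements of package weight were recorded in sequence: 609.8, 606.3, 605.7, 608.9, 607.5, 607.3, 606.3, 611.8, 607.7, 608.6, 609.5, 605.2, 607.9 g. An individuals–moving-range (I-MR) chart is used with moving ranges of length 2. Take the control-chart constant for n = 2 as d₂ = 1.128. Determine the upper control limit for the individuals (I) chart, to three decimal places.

X̄ = (609.8 + 606.3 + 605.7 + 608.9 + 607.5 + 607.3 + 606.3 + 611.8 + 607.7 + 608.6 + 609.5 + 605.2 + 607.9) / 13 = 607.8846
Moving ranges: 3.5, 0.6, 3.2, 1.4, 0.2, 1.0, 5.5, 4.1, 0.9, 0.9, 4.3, 2.7; M̄R̄ = 28.3000 / 12 = 2.3583
UCL = X̄ + 3·M̄R̄/d₂ = 607.8846 + 3 × 2.3583 / 1.128 = 614.1568

614.157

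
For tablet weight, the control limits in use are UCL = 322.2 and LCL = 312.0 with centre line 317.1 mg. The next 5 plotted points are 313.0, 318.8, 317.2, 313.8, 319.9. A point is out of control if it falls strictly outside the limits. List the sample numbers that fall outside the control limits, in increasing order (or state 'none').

All 5 points lie within [312.0, 322.2].

none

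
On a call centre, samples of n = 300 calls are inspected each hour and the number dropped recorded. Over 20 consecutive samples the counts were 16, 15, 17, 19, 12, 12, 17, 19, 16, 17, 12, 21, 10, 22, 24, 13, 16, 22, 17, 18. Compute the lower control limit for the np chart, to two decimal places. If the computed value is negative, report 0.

p̄ = Σdᵢ / (k·n) = 335 / (20 × 300) = 0.05583
LCL = np̄ − 3·√(np̄(1−p̄)) = 16.7500 − 3 × 3.9768 = 4.8197

4.82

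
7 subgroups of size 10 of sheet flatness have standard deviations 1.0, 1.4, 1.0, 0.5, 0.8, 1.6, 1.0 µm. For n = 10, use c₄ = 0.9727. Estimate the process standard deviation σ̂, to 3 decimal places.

s̄ = (1.0 + 1.4 + 1.0 + 0.5 + 0.8 + 1.6 + 1.0) / 7 = 1.0429
σ̂ = s̄ / c₄ = 1.0429 / 0.9727 = 1.0721

1.072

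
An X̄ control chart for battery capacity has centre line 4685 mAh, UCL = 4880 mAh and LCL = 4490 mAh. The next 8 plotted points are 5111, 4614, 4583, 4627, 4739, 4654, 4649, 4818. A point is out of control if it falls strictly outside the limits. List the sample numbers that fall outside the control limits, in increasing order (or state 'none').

Compare each point to [4490, 4880]: sample 1 = 5111 > UCL.

1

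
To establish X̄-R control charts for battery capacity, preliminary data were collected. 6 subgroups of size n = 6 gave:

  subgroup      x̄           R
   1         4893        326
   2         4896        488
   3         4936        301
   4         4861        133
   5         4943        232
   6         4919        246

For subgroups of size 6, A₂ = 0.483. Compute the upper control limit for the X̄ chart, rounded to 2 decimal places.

X̄̄ = (4893 + 4896 + 4936 + 4861 + 4943 + 4919) / 6 = 29448.0000 / 6 = 4908.0000
R̄ = (326 + 488 + 301 + 133 + 232 + 246) / 6 = 1726.0000 / 6 = 287.6667
UCL = X̄̄ + A₂·R̄ = 4908.0000 + 0.483 × 287.6667 = 5046.9430

5046.94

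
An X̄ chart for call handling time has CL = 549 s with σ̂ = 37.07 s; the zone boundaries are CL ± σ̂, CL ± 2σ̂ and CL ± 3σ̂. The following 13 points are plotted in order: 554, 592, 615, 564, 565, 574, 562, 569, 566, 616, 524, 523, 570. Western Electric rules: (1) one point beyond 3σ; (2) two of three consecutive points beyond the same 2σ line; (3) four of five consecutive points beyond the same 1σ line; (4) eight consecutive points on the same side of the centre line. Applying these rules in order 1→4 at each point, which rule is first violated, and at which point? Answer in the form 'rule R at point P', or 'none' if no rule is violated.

rule 4 at point 8

Zone of each point (C = within 1σ̂, B = 1σ̂–2σ̂, A = 2σ̂–3σ̂, * = beyond 3σ̂; sign = side of CL): 1:+C, 2:+B, 3:+B, 4:+C, 5:+C, 6:+C, 7:+C, 8:+C, 9:+C, 10:+B, 11:-C, 12:-C, 13:+C
Rule 4 (eight consecutive points on the same side of the centre line) is satisfied at point 8.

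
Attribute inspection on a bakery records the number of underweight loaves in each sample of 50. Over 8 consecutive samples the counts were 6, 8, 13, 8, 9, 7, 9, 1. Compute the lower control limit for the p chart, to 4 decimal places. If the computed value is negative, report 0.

0.0000

p̄ = Σdᵢ / (k·n) = 61 / (8 × 50) = 0.15250
LCL = p̄ − 3·√(p̄(1−p̄)/n) = 0.15250 − 3 × 0.05084 = -0.00002 → 0 (negative, so LCL = 0)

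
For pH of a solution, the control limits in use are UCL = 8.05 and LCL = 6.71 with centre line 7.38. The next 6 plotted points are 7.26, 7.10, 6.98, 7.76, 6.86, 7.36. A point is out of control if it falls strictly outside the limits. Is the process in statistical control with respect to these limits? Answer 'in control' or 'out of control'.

All 6 points lie within [6.71, 8.05].

in control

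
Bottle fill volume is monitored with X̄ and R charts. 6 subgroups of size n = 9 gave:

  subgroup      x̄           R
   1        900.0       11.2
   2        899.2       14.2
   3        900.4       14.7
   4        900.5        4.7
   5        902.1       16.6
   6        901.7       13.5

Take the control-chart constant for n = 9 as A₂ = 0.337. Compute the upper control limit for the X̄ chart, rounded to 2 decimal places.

904.86

X̄̄ = (900.0 + 899.2 + 900.4 + 900.5 + 902.1 + 901.7) / 6 = 5403.9000 / 6 = 900.6500
R̄ = (11.2 + 14.2 + 14.7 + 4.7 + 16.6 + 13.5) / 6 = 74.9000 / 6 = 12.4833
UCL = X̄̄ + A₂·R̄ = 900.6500 + 0.337 × 12.4833 = 904.8569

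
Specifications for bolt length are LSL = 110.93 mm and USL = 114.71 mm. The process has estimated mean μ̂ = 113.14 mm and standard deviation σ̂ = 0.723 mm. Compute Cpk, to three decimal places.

0.724

Cpu = (USL − μ̂) / (3σ̂) = (114.71 − 113.14) / (3 × 0.723) = 0.7238; Cpl = (μ̂ − LSL) / (3σ̂) = (113.14 − 110.93) / (3 × 0.723) = 1.0189; Cpk = min(Cpu, Cpl) = 0.7238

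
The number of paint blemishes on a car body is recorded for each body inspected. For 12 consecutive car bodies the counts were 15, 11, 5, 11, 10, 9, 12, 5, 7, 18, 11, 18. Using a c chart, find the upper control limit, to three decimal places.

c̄ = (15 + 11 + 5 + 11 + 10 + 9 + 12 + 5 + 7 + 18 + 11 + 18) / 12 = 132 / 12 = 11.0000
UCL = c̄ + 3√c̄ = 11.0000 + 3 × √11.0000 = 11.0000 + 3 × 3.3166 = 20.9499

20.950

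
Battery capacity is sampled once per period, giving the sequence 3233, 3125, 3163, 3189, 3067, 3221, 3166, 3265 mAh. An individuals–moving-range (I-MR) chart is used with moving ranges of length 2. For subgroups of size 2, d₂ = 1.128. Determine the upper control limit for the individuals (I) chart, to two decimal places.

X̄ = (3233 + 3125 + 3163 + 3189 + 3067 + 3221 + 3166 + 3265) / 8 = 3178.6250
Moving ranges: 108, 38, 26, 122, 154, 55, 99; M̄R̄ = 602.0000 / 7 = 86.0000
UCL = X̄ + 3·M̄R̄/d₂ = 3178.6250 + 3 × 86.0000 / 1.128 = 3407.3484

3407.35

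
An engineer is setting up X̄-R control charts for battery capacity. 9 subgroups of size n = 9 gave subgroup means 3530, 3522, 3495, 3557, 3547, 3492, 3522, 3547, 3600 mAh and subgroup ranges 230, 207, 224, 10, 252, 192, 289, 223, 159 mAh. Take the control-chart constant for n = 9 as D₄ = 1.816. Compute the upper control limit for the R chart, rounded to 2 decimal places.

R̄ = (230 + 207 + 224 + 10 + 252 + 192 + 289 + 223 + 159) / 9 = 1786.0000 / 9 = 198.4444
UCL_R = D₄·R̄ = 1.816 × 198.4444 = 360.3751

360.38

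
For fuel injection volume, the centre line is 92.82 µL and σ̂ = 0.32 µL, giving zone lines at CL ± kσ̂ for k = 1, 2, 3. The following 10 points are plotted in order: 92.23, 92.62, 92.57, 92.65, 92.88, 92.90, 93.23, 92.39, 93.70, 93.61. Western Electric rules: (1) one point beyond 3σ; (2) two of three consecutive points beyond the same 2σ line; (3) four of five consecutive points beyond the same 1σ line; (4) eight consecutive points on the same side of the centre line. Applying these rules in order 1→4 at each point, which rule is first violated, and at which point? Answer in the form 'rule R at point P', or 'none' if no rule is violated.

rule 2 at point 10

Zone of each point (C = within 1σ̂, B = 1σ̂–2σ̂, A = 2σ̂–3σ̂, * = beyond 3σ̂; sign = side of CL): 1:-B, 2:-C, 3:-C, 4:-C, 5:+C, 6:+C, 7:+B, 8:-B, 9:+A, 10:+A
Rule 2 (two of three consecutive points beyond the same 2σ limit) is satisfied at point 10.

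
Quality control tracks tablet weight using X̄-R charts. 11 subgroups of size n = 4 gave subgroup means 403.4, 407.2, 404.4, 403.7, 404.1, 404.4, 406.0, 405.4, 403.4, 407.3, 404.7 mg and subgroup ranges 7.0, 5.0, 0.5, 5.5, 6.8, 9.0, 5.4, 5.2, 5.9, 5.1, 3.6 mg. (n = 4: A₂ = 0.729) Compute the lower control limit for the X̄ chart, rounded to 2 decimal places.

401.00

X̄̄ = (403.4 + 407.2 + 404.4 + 403.7 + 404.1 + 404.4 + 406.0 + 405.4 + 403.4 + 407.3 + 404.7) / 11 = 4454.0000 / 11 = 404.9091
R̄ = (7.0 + 5.0 + 0.5 + 5.5 + 6.8 + 9.0 + 5.4 + 5.2 + 5.9 + 5.1 + 3.6) / 11 = 59.0000 / 11 = 5.3636
LCL = X̄̄ − A₂·R̄ = 404.9091 − 0.729 × 5.3636 = 400.9990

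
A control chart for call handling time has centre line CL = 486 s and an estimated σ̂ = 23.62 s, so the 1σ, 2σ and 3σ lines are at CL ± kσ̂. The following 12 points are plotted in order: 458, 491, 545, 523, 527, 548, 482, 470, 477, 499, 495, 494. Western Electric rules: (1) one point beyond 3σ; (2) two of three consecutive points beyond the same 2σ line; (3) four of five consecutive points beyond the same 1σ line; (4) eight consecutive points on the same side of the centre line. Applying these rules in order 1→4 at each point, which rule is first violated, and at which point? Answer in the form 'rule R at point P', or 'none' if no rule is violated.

Zone of each point (C = within 1σ̂, B = 1σ̂–2σ̂, A = 2σ̂–3σ̂, * = beyond 3σ̂; sign = side of CL): 1:-B, 2:+C, 3:+A, 4:+B, 5:+B, 6:+A, 7:-C, 8:-C, 9:-C, 10:+C, 11:+C, 12:+C
Rule 3 (four of five consecutive points beyond the same 1σ limit) is satisfied at point 6.

rule 3 at point 6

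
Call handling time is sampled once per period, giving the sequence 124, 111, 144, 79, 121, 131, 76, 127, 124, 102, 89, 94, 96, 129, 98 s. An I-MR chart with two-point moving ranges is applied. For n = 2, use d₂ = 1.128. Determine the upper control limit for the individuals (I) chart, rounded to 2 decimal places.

X̄ = (124 + 111 + 144 + 79 + 121 + 131 + 76 + 127 + 124 + 102 + 89 + 94 + 96 + 129 + 98) / 15 = 109.6667
Moving ranges: 13, 33, 65, 42, 10, 55, 51, 3, 22, 13, 5, 2, 33, 31; M̄R̄ = 378.0000 / 14 = 27.0000
UCL = X̄ + 3·M̄R̄/d₂ = 109.6667 + 3 × 27.0000 / 1.128 = 181.4752

181.48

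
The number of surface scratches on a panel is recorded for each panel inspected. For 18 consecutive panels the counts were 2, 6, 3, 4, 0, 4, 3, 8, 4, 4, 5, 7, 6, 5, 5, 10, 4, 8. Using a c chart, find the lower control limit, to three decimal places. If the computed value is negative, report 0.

c̄ = (2 + 6 + 3 + 4 + 0 + 4 + 3 + 8 + 4 + 4 + 5 + 7 + 6 + 5 + 5 + 10 + 4 + 8) / 18 = 88 / 18 = 4.8889
LCL = c̄ − 3√c̄ = 4.8889 − 3 × 2.2111 = -1.7444 → 0 (cannot be negative)

0.000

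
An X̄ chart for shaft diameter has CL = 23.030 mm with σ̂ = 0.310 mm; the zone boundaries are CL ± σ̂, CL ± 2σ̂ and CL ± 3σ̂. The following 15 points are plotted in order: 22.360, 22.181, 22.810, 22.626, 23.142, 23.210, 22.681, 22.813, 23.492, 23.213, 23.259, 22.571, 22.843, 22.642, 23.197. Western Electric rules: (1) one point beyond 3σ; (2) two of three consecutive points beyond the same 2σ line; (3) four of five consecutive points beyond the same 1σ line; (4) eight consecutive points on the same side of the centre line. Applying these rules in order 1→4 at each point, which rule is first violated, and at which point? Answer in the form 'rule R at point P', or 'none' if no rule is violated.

Zone of each point (C = within 1σ̂, B = 1σ̂–2σ̂, A = 2σ̂–3σ̂, * = beyond 3σ̂; sign = side of CL): 1:-A, 2:-A, 3:-C, 4:-B, 5:+C, 6:+C, 7:-B, 8:-C, 9:+B, 10:+C, 11:+C, 12:-B, 13:-C, 14:-B, 15:+C
Rule 2 (two of three consecutive points beyond the same 2σ limit) is satisfied at point 2.

rule 2 at point 2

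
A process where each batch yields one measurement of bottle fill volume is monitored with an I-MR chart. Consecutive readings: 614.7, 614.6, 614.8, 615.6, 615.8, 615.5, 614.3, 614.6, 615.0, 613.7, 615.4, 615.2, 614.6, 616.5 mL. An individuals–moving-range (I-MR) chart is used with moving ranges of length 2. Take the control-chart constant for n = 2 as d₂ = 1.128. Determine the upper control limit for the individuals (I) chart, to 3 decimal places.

616.904

X̄ = (614.7 + 614.6 + 614.8 + 615.6 + 615.8 + 615.5 + 614.3 + 614.6 + 615.0 + 613.7 + 615.4 + 615.2 + 614.6 + 616.5) / 14 = 615.0214
Moving ranges: 0.1, 0.2, 0.8, 0.2, 0.3, 1.2, 0.3, 0.4, 1.3, 1.7, 0.2, 0.6, 1.9; M̄R̄ = 9.2000 / 13 = 0.7077
UCL = X̄ + 3·M̄R̄/d₂ = 615.0214 + 3 × 0.7077 / 1.128 = 616.9036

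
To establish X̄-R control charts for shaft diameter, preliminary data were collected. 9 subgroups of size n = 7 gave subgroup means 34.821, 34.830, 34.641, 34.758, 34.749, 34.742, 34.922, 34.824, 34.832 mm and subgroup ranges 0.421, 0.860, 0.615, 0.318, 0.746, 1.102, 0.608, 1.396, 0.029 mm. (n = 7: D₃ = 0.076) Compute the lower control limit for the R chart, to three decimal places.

0.051

R̄ = (0.421 + 0.860 + 0.615 + 0.318 + 0.746 + 1.102 + 0.608 + 1.396 + 0.029) / 9 = 6.0950 / 9 = 0.6772
LCL_R = D₃·R̄ = 0.076 × 0.6772 = 0.0515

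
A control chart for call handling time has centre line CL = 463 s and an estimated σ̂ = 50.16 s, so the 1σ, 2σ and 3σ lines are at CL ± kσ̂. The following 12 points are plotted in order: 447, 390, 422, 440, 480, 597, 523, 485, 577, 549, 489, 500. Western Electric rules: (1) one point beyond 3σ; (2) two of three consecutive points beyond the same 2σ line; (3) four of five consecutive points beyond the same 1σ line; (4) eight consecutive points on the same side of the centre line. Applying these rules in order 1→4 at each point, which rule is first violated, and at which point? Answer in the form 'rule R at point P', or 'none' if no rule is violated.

rule 3 at point 10

Zone of each point (C = within 1σ̂, B = 1σ̂–2σ̂, A = 2σ̂–3σ̂, * = beyond 3σ̂; sign = side of CL): 1:-C, 2:-B, 3:-C, 4:-C, 5:+C, 6:+A, 7:+B, 8:+C, 9:+A, 10:+B, 11:+C, 12:+C
Rule 3 (four of five consecutive points beyond the same 1σ limit) is satisfied at point 10.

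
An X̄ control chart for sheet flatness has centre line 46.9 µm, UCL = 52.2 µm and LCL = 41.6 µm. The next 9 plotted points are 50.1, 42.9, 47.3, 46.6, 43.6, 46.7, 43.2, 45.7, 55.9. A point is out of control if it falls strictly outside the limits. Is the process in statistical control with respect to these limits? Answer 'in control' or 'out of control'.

Compare each point to [41.6, 52.2]: sample 9 = 55.9 > UCL.

out of control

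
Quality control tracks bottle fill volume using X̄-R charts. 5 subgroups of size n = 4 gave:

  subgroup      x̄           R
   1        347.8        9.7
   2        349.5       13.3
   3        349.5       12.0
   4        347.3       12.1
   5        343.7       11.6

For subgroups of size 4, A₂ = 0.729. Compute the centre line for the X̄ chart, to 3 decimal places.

X̄̄ = (347.8 + 349.5 + 349.5 + 347.3 + 343.7) / 5 = 1737.8000 / 5 = 347.5600
CL = X̄̄ = 347.5600

347.560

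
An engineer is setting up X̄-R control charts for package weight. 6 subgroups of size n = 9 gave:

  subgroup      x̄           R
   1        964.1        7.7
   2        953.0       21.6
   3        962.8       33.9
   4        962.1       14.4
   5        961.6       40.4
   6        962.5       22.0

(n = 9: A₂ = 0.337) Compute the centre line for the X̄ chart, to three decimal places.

961.017

X̄̄ = (964.1 + 953.0 + 962.8 + 962.1 + 961.6 + 962.5) / 6 = 5766.1000 / 6 = 961.0167
CL = X̄̄ = 961.0167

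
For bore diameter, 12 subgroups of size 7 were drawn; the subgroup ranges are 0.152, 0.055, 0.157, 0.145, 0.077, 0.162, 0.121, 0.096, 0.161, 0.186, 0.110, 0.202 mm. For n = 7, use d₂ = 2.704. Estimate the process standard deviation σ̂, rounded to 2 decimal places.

R̄ = (0.152 + 0.055 + 0.157 + 0.145 + 0.077 + 0.162 + 0.121 + 0.096 + 0.161 + 0.186 + 0.110 + 0.202) / 12 = 0.1353
σ̂ = R̄ / d₂ = 0.1353 / 2.704 = 0.0500

0.05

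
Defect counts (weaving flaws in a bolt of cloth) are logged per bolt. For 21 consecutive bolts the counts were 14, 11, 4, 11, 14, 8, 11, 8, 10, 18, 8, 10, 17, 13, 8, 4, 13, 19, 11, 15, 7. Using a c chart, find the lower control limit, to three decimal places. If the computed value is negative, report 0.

c̄ = (14 + 11 + 4 + 11 + 14 + 8 + 11 + 8 + 10 + 18 + 8 + 10 + 17 + 13 + 8 + 4 + 13 + 19 + 11 + 15 + 7) / 21 = 234 / 21 = 11.1429
LCL = c̄ − 3√c̄ = 11.1429 − 3 × 3.3381 = 1.1286

1.129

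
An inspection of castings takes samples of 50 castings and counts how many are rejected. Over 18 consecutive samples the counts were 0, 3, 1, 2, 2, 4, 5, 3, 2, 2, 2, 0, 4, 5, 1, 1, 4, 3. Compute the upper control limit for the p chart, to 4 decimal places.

p̄ = Σdᵢ / (k·n) = 44 / (18 × 50) = 0.04889
UCL = p̄ + 3·√(p̄(1−p̄)/n) = 0.04889 + 3 × √(0.04889×0.95111/50) = 0.04889 + 3 × 0.03050 = 0.14038

0.1404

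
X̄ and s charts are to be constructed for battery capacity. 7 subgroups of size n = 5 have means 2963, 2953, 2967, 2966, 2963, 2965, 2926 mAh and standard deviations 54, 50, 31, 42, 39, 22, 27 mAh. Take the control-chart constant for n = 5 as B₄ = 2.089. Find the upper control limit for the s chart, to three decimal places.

s̄ = (54 + 50 + 31 + 42 + 39 + 22 + 27) / 7 = 37.8571
UCL_s = B₄·s̄ = 2.089 × 37.8571 = 79.0836

79.084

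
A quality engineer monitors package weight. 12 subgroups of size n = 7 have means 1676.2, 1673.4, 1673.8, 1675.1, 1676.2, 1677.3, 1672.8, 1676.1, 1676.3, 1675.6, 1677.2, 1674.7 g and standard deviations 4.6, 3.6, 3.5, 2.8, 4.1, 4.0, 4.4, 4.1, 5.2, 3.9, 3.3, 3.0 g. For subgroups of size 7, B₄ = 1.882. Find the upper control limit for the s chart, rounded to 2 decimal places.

s̄ = (4.6 + 3.6 + 3.5 + 2.8 + 4.1 + 4.0 + 4.4 + 4.1 + 5.2 + 3.9 + 3.3 + 3.0) / 12 = 3.8750
UCL_s = B₄·s̄ = 1.882 × 3.8750 = 7.2927

7.29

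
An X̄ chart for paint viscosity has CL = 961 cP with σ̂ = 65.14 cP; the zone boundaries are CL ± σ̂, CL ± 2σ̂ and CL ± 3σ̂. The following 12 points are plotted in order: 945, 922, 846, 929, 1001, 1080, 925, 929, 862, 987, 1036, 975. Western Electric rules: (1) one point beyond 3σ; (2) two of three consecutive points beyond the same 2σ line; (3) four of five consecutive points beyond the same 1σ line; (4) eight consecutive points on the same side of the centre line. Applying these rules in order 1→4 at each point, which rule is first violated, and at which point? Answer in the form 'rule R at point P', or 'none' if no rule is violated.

none

Zone of each point (C = within 1σ̂, B = 1σ̂–2σ̂, A = 2σ̂–3σ̂, * = beyond 3σ̂; sign = side of CL): 1:-C, 2:-C, 3:-B, 4:-C, 5:+C, 6:+B, 7:-C, 8:-C, 9:-B, 10:+C, 11:+B, 12:+C
No rule fires across all 12 points.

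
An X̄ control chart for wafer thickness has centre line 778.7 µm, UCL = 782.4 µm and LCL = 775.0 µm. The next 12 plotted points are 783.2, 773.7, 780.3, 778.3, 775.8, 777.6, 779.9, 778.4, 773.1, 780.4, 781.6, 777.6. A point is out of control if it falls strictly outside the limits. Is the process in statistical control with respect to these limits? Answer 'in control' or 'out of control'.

Compare each point to [775.0, 782.4]: sample 1 = 783.2 > UCL; sample 2 = 773.7 < LCL; sample 9 = 773.1 < LCL.

out of control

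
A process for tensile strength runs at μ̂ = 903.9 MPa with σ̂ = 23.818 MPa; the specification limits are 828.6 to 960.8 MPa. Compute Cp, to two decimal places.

0.93

Cp = (USL − LSL) / (6σ̂) = (960.8 − 828.6) / (6 × 23.818) = 132.2000 / 142.9080 = 0.9251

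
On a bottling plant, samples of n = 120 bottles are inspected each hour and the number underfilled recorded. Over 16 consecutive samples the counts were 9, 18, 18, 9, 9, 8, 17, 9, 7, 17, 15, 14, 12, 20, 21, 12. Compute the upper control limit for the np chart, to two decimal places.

p̄ = Σdᵢ / (k·n) = 215 / (16 × 120) = 0.11198
UCL = np̄ + 3·√(np̄(1−p̄)) = 13.4375 + 3 × √(13.4375×0.88802) = 13.4375 + 3 × 3.4544 = 23.8007

23.80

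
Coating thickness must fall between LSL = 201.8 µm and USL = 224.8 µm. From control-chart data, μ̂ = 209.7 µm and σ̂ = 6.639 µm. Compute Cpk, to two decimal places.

Cpu = (USL − μ̂) / (3σ̂) = (224.8 − 209.7) / (3 × 6.639) = 0.7581; Cpl = (μ̂ − LSL) / (3σ̂) = (209.7 − 201.8) / (3 × 6.639) = 0.3966; Cpk = min(Cpu, Cpl) = 0.3966

0.40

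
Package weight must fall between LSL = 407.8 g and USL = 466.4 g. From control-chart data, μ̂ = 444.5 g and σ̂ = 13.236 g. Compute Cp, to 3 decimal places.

Cp = (USL − LSL) / (6σ̂) = (466.4 − 407.8) / (6 × 13.236) = 58.6000 / 79.4160 = 0.7379

0.738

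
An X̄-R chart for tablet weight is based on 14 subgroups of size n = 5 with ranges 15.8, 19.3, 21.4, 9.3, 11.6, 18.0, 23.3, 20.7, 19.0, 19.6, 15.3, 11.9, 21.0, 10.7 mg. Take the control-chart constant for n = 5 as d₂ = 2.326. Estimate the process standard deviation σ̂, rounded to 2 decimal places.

R̄ = (15.8 + 19.3 + 21.4 + 9.3 + 11.6 + 18.0 + 23.3 + 20.7 + 19.0 + 19.6 + 15.3 + 11.9 + 21.0 + 10.7) / 14 = 16.9214
σ̂ = R̄ / d₂ = 16.9214 / 2.326 = 7.2749

7.27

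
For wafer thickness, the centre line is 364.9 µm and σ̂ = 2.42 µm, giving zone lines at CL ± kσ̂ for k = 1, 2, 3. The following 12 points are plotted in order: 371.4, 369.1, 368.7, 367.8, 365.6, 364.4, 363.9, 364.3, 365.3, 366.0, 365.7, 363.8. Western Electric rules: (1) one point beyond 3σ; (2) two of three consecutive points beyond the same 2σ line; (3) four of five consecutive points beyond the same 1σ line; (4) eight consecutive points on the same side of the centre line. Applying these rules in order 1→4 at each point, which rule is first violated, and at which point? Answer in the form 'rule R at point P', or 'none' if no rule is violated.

Zone of each point (C = within 1σ̂, B = 1σ̂–2σ̂, A = 2σ̂–3σ̂, * = beyond 3σ̂; sign = side of CL): 1:+A, 2:+B, 3:+B, 4:+B, 5:+C, 6:-C, 7:-C, 8:-C, 9:+C, 10:+C, 11:+C, 12:-C
Rule 3 (four of five consecutive points beyond the same 1σ limit) is satisfied at point 4.

rule 3 at point 4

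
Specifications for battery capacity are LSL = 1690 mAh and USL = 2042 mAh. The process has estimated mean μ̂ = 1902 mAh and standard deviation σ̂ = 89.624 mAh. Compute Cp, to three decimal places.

0.655

Cp = (USL − LSL) / (6σ̂) = (2042 − 1690) / (6 × 89.624) = 352.0000 / 537.7440 = 0.6546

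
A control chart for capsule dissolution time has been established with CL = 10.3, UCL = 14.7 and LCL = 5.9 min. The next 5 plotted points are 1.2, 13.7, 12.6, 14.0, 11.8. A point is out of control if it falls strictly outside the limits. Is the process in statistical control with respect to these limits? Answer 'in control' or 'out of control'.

out of control

Compare each point to [5.9, 14.7]: sample 1 = 1.2 < LCL.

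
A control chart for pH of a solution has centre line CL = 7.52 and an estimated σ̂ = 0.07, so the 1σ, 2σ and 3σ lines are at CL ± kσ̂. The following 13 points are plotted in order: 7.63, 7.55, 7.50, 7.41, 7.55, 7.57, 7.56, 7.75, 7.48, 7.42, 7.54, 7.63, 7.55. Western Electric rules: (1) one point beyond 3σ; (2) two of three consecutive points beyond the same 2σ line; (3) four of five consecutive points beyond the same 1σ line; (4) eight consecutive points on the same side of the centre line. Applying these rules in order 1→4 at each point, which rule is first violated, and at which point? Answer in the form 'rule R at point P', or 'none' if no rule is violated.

Zone of each point (C = within 1σ̂, B = 1σ̂–2σ̂, A = 2σ̂–3σ̂, * = beyond 3σ̂; sign = side of CL): 1:+B, 2:+C, 3:-C, 4:-B, 5:+C, 6:+C, 7:+C, 8:+*, 9:-C, 10:-B, 11:+C, 12:+B, 13:+C
Rule 1 (one point beyond the 3σ limits) is satisfied at point 8.

rule 1 at point 8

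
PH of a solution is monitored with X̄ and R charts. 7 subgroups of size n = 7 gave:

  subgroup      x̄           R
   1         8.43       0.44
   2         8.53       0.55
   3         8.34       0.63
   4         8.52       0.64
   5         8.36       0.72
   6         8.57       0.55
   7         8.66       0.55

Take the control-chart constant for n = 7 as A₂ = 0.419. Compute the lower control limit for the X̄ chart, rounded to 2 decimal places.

8.24

X̄̄ = (8.43 + 8.53 + 8.34 + 8.52 + 8.36 + 8.57 + 8.66) / 7 = 59.4100 / 7 = 8.4871
R̄ = (0.44 + 0.55 + 0.63 + 0.64 + 0.72 + 0.55 + 0.55) / 7 = 4.0800 / 7 = 0.5829
LCL = X̄̄ − A₂·R̄ = 8.4871 − 0.419 × 0.5829 = 8.2429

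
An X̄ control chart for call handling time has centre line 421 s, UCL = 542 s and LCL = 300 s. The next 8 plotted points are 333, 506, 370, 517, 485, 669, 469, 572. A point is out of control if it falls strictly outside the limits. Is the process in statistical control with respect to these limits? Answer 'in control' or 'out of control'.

Compare each point to [300, 542]: sample 6 = 669 > UCL; sample 8 = 572 > UCL.

out of control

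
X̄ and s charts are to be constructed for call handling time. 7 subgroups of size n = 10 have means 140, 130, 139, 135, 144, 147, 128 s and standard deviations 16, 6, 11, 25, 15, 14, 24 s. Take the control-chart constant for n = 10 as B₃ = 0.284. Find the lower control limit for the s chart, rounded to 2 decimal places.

4.50

s̄ = (16 + 6 + 11 + 25 + 15 + 14 + 24) / 7 = 15.8571
LCL_s = B₃·s̄ = 0.284 × 15.8571 = 4.5034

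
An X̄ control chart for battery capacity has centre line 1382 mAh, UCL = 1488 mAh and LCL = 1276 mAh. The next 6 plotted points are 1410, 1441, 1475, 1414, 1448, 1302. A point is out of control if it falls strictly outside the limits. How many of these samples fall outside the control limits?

All 6 points lie within [1276, 1488].

0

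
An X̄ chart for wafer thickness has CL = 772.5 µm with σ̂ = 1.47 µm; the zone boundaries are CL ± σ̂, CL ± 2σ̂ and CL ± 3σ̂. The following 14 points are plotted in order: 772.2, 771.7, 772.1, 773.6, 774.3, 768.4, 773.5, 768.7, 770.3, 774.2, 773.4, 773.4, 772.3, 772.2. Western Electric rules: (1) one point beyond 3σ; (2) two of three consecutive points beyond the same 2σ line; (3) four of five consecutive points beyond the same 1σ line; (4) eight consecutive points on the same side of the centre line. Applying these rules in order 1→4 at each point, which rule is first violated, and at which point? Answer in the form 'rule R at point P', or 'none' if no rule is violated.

rule 2 at point 8

Zone of each point (C = within 1σ̂, B = 1σ̂–2σ̂, A = 2σ̂–3σ̂, * = beyond 3σ̂; sign = side of CL): 1:-C, 2:-C, 3:-C, 4:+C, 5:+B, 6:-A, 7:+C, 8:-A, 9:-B, 10:+B, 11:+C, 12:+C, 13:-C, 14:-C
Rule 2 (two of three consecutive points beyond the same 2σ limit) is satisfied at point 8.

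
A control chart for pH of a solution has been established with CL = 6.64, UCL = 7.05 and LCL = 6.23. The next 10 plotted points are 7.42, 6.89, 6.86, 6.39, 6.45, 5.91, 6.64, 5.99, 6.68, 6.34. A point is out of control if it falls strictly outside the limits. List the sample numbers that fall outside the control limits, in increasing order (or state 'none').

Compare each point to [6.23, 7.05]: sample 1 = 7.42 > UCL; sample 6 = 5.91 < LCL; sample 8 = 5.99 < LCL.

1, 6, 8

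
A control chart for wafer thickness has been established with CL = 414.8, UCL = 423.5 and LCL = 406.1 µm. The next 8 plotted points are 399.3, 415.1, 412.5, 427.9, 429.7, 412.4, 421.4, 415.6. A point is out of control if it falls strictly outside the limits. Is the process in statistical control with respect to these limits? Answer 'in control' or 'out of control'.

Compare each point to [406.1, 423.5]: sample 1 = 399.3 < LCL; sample 4 = 427.9 > UCL; sample 5 = 429.7 > UCL.

out of control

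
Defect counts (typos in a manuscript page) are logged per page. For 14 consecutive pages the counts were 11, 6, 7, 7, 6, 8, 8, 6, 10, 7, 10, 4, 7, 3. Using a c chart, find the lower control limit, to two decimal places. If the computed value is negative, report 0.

c̄ = (11 + 6 + 7 + 7 + 6 + 8 + 8 + 6 + 10 + 7 + 10 + 4 + 7 + 3) / 14 = 100 / 14 = 7.1429
LCL = c̄ − 3√c̄ = 7.1429 − 3 × 2.6726 = -0.8750 → 0 (cannot be negative)

0.00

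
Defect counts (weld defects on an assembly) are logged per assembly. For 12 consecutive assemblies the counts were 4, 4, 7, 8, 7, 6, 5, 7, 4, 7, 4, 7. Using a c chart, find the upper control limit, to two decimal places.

c̄ = (4 + 4 + 7 + 8 + 7 + 6 + 5 + 7 + 4 + 7 + 4 + 7) / 12 = 70 / 12 = 5.8333
UCL = c̄ + 3√c̄ = 5.8333 + 3 × √5.8333 = 5.8333 + 3 × 2.4152 = 13.0790

13.08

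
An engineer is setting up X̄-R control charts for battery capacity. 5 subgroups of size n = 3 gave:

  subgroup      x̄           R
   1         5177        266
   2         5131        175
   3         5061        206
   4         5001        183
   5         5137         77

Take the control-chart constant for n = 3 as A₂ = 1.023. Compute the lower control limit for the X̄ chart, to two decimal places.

4915.83

X̄̄ = (5177 + 5131 + 5061 + 5001 + 5137) / 5 = 25507.0000 / 5 = 5101.4000
R̄ = (266 + 175 + 206 + 183 + 77) / 5 = 907.0000 / 5 = 181.4000
LCL = X̄̄ − A₂·R̄ = 5101.4000 − 1.023 × 181.4000 = 4915.8278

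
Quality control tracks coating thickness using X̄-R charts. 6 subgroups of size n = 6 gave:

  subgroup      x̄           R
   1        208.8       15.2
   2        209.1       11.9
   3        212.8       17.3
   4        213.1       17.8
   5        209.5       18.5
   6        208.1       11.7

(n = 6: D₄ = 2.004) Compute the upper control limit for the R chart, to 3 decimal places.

30.862

R̄ = (15.2 + 11.9 + 17.3 + 17.8 + 18.5 + 11.7) / 6 = 92.4000 / 6 = 15.4000
UCL_R = D₄·R̄ = 2.004 × 15.4000 = 30.8616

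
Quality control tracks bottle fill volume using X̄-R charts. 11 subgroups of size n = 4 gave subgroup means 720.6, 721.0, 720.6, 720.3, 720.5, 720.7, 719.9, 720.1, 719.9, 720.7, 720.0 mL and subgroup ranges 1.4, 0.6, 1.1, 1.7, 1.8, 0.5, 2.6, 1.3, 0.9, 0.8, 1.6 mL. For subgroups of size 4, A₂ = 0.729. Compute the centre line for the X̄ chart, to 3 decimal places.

X̄̄ = (720.6 + 721.0 + 720.6 + 720.3 + 720.5 + 720.7 + 719.9 + 720.1 + 719.9 + 720.7 + 720.0) / 11 = 7924.3000 / 11 = 720.3909
CL = X̄̄ = 720.3909

720.391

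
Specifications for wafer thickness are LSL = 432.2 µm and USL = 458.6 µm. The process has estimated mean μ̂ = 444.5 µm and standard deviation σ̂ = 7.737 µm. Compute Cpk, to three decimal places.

Cpu = (USL − μ̂) / (3σ̂) = (458.6 − 444.5) / (3 × 7.737) = 0.6075; Cpl = (μ̂ − LSL) / (3σ̂) = (444.5 − 432.2) / (3 × 7.737) = 0.5299; Cpk = min(Cpu, Cpl) = 0.5299

0.530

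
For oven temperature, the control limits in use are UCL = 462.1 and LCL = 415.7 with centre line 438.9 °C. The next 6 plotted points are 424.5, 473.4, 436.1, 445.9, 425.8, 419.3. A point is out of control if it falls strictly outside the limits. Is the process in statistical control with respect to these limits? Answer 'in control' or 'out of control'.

out of control

Compare each point to [415.7, 462.1]: sample 2 = 473.4 > UCL.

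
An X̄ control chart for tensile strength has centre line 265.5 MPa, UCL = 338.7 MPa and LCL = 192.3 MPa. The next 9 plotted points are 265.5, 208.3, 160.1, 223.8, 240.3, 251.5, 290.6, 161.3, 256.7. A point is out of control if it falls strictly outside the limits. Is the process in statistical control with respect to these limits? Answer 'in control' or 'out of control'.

Compare each point to [192.3, 338.7]: sample 3 = 160.1 < LCL; sample 8 = 161.3 < LCL.

out of control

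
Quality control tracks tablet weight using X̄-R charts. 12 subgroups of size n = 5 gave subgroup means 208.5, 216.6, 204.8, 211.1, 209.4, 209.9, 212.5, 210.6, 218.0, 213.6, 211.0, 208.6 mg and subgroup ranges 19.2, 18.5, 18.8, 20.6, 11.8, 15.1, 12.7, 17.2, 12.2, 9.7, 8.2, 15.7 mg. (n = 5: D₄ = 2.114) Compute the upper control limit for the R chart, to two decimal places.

R̄ = (19.2 + 18.5 + 18.8 + 20.6 + 11.8 + 15.1 + 12.7 + 17.2 + 12.2 + 9.7 + 8.2 + 15.7) / 12 = 179.7000 / 12 = 14.9750
UCL_R = D₄·R̄ = 2.114 × 14.9750 = 31.6571

31.66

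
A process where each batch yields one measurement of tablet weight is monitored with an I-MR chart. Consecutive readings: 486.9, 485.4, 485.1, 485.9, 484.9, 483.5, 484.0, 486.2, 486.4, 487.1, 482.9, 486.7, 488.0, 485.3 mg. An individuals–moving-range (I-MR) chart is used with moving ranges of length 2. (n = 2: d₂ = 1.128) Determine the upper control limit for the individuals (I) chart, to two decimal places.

489.81

X̄ = (486.9 + 485.4 + 485.1 + 485.9 + 484.9 + 483.5 + 484.0 + 486.2 + 486.4 + 487.1 + 482.9 + 486.7 + 488.0 + 485.3) / 14 = 485.5929
Moving ranges: 1.5, 0.3, 0.8, 1.0, 1.4, 0.5, 2.2, 0.2, 0.7, 4.2, 3.8, 1.3, 2.7; M̄R̄ = 20.6000 / 13 = 1.5846
UCL = X̄ + 3·M̄R̄/d₂ = 485.5929 + 3 × 1.5846 / 1.128 = 489.8073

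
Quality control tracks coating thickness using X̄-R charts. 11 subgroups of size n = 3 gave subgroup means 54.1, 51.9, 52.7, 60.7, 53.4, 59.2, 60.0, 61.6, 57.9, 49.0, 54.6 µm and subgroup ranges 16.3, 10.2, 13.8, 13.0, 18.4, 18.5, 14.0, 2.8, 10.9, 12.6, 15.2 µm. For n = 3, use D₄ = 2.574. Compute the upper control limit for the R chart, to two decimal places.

R̄ = (16.3 + 10.2 + 13.8 + 13.0 + 18.4 + 18.5 + 14.0 + 2.8 + 10.9 + 12.6 + 15.2) / 11 = 145.7000 / 11 = 13.2455
UCL_R = D₄·R̄ = 2.574 × 13.2455 = 34.0938

34.09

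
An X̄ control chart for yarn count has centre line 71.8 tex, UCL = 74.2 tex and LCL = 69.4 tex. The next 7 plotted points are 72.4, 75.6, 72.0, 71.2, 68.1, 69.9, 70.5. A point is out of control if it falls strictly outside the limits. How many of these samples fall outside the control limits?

Compare each point to [69.4, 74.2]: sample 2 = 75.6 > UCL; sample 5 = 68.1 < LCL.

2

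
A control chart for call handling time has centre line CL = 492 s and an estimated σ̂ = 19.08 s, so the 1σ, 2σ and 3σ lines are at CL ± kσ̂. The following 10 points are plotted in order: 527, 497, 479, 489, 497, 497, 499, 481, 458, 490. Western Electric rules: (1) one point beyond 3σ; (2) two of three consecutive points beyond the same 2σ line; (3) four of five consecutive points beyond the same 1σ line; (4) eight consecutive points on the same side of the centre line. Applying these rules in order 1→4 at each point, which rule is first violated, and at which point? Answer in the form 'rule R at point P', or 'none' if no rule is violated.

Zone of each point (C = within 1σ̂, B = 1σ̂–2σ̂, A = 2σ̂–3σ̂, * = beyond 3σ̂; sign = side of CL): 1:+B, 2:+C, 3:-C, 4:-C, 5:+C, 6:+C, 7:+C, 8:-C, 9:-B, 10:-C
No rule fires across all 10 points.

none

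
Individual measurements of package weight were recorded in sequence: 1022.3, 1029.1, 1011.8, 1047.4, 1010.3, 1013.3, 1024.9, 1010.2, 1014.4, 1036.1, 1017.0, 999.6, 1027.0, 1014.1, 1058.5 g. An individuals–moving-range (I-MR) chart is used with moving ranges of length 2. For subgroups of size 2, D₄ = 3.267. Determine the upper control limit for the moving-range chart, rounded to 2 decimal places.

Moving ranges: 6.8, 17.3, 35.6, 37.1, 3.0, 11.6, 14.7, 4.2, 21.7, 19.1, 17.4, 27.4, 12.9, 44.4; M̄R̄ = 273.2000 / 14 = 19.5143
UCL_MR = D₄·M̄R̄ = 3.267 × 19.5143 = 63.7532

63.75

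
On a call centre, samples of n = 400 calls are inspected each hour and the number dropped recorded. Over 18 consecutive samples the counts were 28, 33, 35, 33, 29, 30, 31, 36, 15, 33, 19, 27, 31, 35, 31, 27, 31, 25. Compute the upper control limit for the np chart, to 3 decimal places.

p̄ = Σdᵢ / (k·n) = 529 / (18 × 400) = 0.07347
UCL = np̄ + 3·√(np̄(1−p̄)) = 29.3889 + 3 × √(29.3889×0.92653) = 29.3889 + 3 × 5.2182 = 45.0435

45.043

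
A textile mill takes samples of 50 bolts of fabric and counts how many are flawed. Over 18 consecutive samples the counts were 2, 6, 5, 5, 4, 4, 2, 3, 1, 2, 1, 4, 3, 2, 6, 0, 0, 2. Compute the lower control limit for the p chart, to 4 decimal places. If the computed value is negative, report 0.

0.0000

p̄ = Σdᵢ / (k·n) = 52 / (18 × 50) = 0.05778
LCL = p̄ − 3·√(p̄(1−p̄)/n) = 0.05778 − 3 × 0.03300 = -0.04121 → 0 (negative, so LCL = 0)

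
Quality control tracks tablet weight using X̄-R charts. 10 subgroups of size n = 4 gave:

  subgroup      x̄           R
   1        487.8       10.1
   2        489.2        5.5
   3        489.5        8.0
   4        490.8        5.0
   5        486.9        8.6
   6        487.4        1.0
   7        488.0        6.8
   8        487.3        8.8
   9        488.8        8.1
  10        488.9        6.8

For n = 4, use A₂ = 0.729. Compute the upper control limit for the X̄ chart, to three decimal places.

493.468

X̄̄ = (487.8 + 489.2 + 489.5 + 490.8 + 486.9 + 487.4 + 488.0 + 487.3 + 488.8 + 488.9) / 10 = 4884.6000 / 10 = 488.4600
R̄ = (10.1 + 5.5 + 8.0 + 5.0 + 8.6 + 1.0 + 6.8 + 8.8 + 8.1 + 6.8) / 10 = 68.7000 / 10 = 6.8700
UCL = X̄̄ + A₂·R̄ = 488.4600 + 0.729 × 6.8700 = 493.4682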